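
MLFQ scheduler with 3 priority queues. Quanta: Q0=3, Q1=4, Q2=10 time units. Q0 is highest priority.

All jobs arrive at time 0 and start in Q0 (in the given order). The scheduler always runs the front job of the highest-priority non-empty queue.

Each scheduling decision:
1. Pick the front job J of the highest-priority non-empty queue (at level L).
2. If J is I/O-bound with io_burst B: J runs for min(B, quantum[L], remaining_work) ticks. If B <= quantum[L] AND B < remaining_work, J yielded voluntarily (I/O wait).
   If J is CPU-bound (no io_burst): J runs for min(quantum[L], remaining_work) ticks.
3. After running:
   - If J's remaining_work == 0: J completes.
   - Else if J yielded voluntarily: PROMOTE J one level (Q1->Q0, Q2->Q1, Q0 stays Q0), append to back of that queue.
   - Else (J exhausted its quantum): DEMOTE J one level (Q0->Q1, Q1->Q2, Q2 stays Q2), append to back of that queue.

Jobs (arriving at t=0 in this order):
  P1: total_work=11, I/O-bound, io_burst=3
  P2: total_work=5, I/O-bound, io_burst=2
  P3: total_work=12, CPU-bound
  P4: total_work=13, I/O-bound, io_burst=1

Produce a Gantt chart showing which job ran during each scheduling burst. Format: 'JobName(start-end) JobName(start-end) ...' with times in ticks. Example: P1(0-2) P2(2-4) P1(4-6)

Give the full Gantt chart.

t=0-3: P1@Q0 runs 3, rem=8, I/O yield, promote→Q0. Q0=[P2,P3,P4,P1] Q1=[] Q2=[]
t=3-5: P2@Q0 runs 2, rem=3, I/O yield, promote→Q0. Q0=[P3,P4,P1,P2] Q1=[] Q2=[]
t=5-8: P3@Q0 runs 3, rem=9, quantum used, demote→Q1. Q0=[P4,P1,P2] Q1=[P3] Q2=[]
t=8-9: P4@Q0 runs 1, rem=12, I/O yield, promote→Q0. Q0=[P1,P2,P4] Q1=[P3] Q2=[]
t=9-12: P1@Q0 runs 3, rem=5, I/O yield, promote→Q0. Q0=[P2,P4,P1] Q1=[P3] Q2=[]
t=12-14: P2@Q0 runs 2, rem=1, I/O yield, promote→Q0. Q0=[P4,P1,P2] Q1=[P3] Q2=[]
t=14-15: P4@Q0 runs 1, rem=11, I/O yield, promote→Q0. Q0=[P1,P2,P4] Q1=[P3] Q2=[]
t=15-18: P1@Q0 runs 3, rem=2, I/O yield, promote→Q0. Q0=[P2,P4,P1] Q1=[P3] Q2=[]
t=18-19: P2@Q0 runs 1, rem=0, completes. Q0=[P4,P1] Q1=[P3] Q2=[]
t=19-20: P4@Q0 runs 1, rem=10, I/O yield, promote→Q0. Q0=[P1,P4] Q1=[P3] Q2=[]
t=20-22: P1@Q0 runs 2, rem=0, completes. Q0=[P4] Q1=[P3] Q2=[]
t=22-23: P4@Q0 runs 1, rem=9, I/O yield, promote→Q0. Q0=[P4] Q1=[P3] Q2=[]
t=23-24: P4@Q0 runs 1, rem=8, I/O yield, promote→Q0. Q0=[P4] Q1=[P3] Q2=[]
t=24-25: P4@Q0 runs 1, rem=7, I/O yield, promote→Q0. Q0=[P4] Q1=[P3] Q2=[]
t=25-26: P4@Q0 runs 1, rem=6, I/O yield, promote→Q0. Q0=[P4] Q1=[P3] Q2=[]
t=26-27: P4@Q0 runs 1, rem=5, I/O yield, promote→Q0. Q0=[P4] Q1=[P3] Q2=[]
t=27-28: P4@Q0 runs 1, rem=4, I/O yield, promote→Q0. Q0=[P4] Q1=[P3] Q2=[]
t=28-29: P4@Q0 runs 1, rem=3, I/O yield, promote→Q0. Q0=[P4] Q1=[P3] Q2=[]
t=29-30: P4@Q0 runs 1, rem=2, I/O yield, promote→Q0. Q0=[P4] Q1=[P3] Q2=[]
t=30-31: P4@Q0 runs 1, rem=1, I/O yield, promote→Q0. Q0=[P4] Q1=[P3] Q2=[]
t=31-32: P4@Q0 runs 1, rem=0, completes. Q0=[] Q1=[P3] Q2=[]
t=32-36: P3@Q1 runs 4, rem=5, quantum used, demote→Q2. Q0=[] Q1=[] Q2=[P3]
t=36-41: P3@Q2 runs 5, rem=0, completes. Q0=[] Q1=[] Q2=[]

Answer: P1(0-3) P2(3-5) P3(5-8) P4(8-9) P1(9-12) P2(12-14) P4(14-15) P1(15-18) P2(18-19) P4(19-20) P1(20-22) P4(22-23) P4(23-24) P4(24-25) P4(25-26) P4(26-27) P4(27-28) P4(28-29) P4(29-30) P4(30-31) P4(31-32) P3(32-36) P3(36-41)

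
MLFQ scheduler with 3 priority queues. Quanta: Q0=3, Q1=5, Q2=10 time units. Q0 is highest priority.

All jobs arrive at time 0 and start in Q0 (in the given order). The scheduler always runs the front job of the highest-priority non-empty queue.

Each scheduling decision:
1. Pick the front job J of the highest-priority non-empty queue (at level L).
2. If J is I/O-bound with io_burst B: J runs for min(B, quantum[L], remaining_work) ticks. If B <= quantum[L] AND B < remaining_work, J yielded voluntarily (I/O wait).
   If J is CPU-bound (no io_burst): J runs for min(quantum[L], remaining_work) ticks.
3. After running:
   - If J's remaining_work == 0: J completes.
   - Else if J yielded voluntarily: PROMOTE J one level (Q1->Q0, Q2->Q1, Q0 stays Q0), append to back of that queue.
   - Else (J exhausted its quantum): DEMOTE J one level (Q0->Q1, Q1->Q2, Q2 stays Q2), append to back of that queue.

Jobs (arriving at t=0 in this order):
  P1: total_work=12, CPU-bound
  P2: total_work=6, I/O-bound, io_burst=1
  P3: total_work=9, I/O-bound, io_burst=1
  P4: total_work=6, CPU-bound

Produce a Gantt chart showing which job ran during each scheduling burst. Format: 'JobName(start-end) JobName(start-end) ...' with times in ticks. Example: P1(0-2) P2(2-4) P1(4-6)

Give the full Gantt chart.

Answer: P1(0-3) P2(3-4) P3(4-5) P4(5-8) P2(8-9) P3(9-10) P2(10-11) P3(11-12) P2(12-13) P3(13-14) P2(14-15) P3(15-16) P2(16-17) P3(17-18) P3(18-19) P3(19-20) P3(20-21) P1(21-26) P4(26-29) P1(29-33)

Derivation:
t=0-3: P1@Q0 runs 3, rem=9, quantum used, demote→Q1. Q0=[P2,P3,P4] Q1=[P1] Q2=[]
t=3-4: P2@Q0 runs 1, rem=5, I/O yield, promote→Q0. Q0=[P3,P4,P2] Q1=[P1] Q2=[]
t=4-5: P3@Q0 runs 1, rem=8, I/O yield, promote→Q0. Q0=[P4,P2,P3] Q1=[P1] Q2=[]
t=5-8: P4@Q0 runs 3, rem=3, quantum used, demote→Q1. Q0=[P2,P3] Q1=[P1,P4] Q2=[]
t=8-9: P2@Q0 runs 1, rem=4, I/O yield, promote→Q0. Q0=[P3,P2] Q1=[P1,P4] Q2=[]
t=9-10: P3@Q0 runs 1, rem=7, I/O yield, promote→Q0. Q0=[P2,P3] Q1=[P1,P4] Q2=[]
t=10-11: P2@Q0 runs 1, rem=3, I/O yield, promote→Q0. Q0=[P3,P2] Q1=[P1,P4] Q2=[]
t=11-12: P3@Q0 runs 1, rem=6, I/O yield, promote→Q0. Q0=[P2,P3] Q1=[P1,P4] Q2=[]
t=12-13: P2@Q0 runs 1, rem=2, I/O yield, promote→Q0. Q0=[P3,P2] Q1=[P1,P4] Q2=[]
t=13-14: P3@Q0 runs 1, rem=5, I/O yield, promote→Q0. Q0=[P2,P3] Q1=[P1,P4] Q2=[]
t=14-15: P2@Q0 runs 1, rem=1, I/O yield, promote→Q0. Q0=[P3,P2] Q1=[P1,P4] Q2=[]
t=15-16: P3@Q0 runs 1, rem=4, I/O yield, promote→Q0. Q0=[P2,P3] Q1=[P1,P4] Q2=[]
t=16-17: P2@Q0 runs 1, rem=0, completes. Q0=[P3] Q1=[P1,P4] Q2=[]
t=17-18: P3@Q0 runs 1, rem=3, I/O yield, promote→Q0. Q0=[P3] Q1=[P1,P4] Q2=[]
t=18-19: P3@Q0 runs 1, rem=2, I/O yield, promote→Q0. Q0=[P3] Q1=[P1,P4] Q2=[]
t=19-20: P3@Q0 runs 1, rem=1, I/O yield, promote→Q0. Q0=[P3] Q1=[P1,P4] Q2=[]
t=20-21: P3@Q0 runs 1, rem=0, completes. Q0=[] Q1=[P1,P4] Q2=[]
t=21-26: P1@Q1 runs 5, rem=4, quantum used, demote→Q2. Q0=[] Q1=[P4] Q2=[P1]
t=26-29: P4@Q1 runs 3, rem=0, completes. Q0=[] Q1=[] Q2=[P1]
t=29-33: P1@Q2 runs 4, rem=0, completes. Q0=[] Q1=[] Q2=[]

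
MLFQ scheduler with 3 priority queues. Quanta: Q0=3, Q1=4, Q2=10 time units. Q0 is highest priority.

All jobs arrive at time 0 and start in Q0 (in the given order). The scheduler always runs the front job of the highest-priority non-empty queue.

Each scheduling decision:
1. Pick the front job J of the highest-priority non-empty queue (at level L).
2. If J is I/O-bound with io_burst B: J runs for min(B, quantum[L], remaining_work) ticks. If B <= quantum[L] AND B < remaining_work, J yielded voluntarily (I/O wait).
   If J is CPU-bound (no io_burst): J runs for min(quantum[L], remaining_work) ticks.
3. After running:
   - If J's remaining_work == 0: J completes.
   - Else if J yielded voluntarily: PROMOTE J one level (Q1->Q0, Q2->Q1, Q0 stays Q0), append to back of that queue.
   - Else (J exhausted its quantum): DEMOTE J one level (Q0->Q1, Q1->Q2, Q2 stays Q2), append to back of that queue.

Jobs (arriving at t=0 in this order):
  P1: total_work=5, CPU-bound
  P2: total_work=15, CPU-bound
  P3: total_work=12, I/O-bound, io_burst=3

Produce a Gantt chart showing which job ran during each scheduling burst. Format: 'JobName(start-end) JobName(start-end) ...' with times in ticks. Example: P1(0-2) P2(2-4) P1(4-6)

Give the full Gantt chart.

t=0-3: P1@Q0 runs 3, rem=2, quantum used, demote→Q1. Q0=[P2,P3] Q1=[P1] Q2=[]
t=3-6: P2@Q0 runs 3, rem=12, quantum used, demote→Q1. Q0=[P3] Q1=[P1,P2] Q2=[]
t=6-9: P3@Q0 runs 3, rem=9, I/O yield, promote→Q0. Q0=[P3] Q1=[P1,P2] Q2=[]
t=9-12: P3@Q0 runs 3, rem=6, I/O yield, promote→Q0. Q0=[P3] Q1=[P1,P2] Q2=[]
t=12-15: P3@Q0 runs 3, rem=3, I/O yield, promote→Q0. Q0=[P3] Q1=[P1,P2] Q2=[]
t=15-18: P3@Q0 runs 3, rem=0, completes. Q0=[] Q1=[P1,P2] Q2=[]
t=18-20: P1@Q1 runs 2, rem=0, completes. Q0=[] Q1=[P2] Q2=[]
t=20-24: P2@Q1 runs 4, rem=8, quantum used, demote→Q2. Q0=[] Q1=[] Q2=[P2]
t=24-32: P2@Q2 runs 8, rem=0, completes. Q0=[] Q1=[] Q2=[]

Answer: P1(0-3) P2(3-6) P3(6-9) P3(9-12) P3(12-15) P3(15-18) P1(18-20) P2(20-24) P2(24-32)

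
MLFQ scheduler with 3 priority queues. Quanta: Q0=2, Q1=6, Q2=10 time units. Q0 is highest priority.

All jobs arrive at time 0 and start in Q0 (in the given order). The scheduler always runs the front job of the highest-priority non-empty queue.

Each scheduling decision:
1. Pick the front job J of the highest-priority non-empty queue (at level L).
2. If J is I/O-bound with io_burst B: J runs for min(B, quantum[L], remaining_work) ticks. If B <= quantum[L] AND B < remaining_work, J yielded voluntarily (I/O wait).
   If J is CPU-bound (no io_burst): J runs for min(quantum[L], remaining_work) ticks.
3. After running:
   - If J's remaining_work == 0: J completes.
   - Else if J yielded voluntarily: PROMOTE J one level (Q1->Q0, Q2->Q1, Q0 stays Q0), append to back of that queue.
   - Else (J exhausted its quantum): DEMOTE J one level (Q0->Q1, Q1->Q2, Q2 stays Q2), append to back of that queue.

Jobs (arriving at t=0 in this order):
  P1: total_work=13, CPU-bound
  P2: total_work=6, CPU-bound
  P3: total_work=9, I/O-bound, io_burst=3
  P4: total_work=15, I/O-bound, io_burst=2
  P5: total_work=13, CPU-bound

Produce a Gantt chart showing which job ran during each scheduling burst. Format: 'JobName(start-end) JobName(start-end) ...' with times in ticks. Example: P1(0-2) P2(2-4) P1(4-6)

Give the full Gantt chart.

t=0-2: P1@Q0 runs 2, rem=11, quantum used, demote→Q1. Q0=[P2,P3,P4,P5] Q1=[P1] Q2=[]
t=2-4: P2@Q0 runs 2, rem=4, quantum used, demote→Q1. Q0=[P3,P4,P5] Q1=[P1,P2] Q2=[]
t=4-6: P3@Q0 runs 2, rem=7, quantum used, demote→Q1. Q0=[P4,P5] Q1=[P1,P2,P3] Q2=[]
t=6-8: P4@Q0 runs 2, rem=13, I/O yield, promote→Q0. Q0=[P5,P4] Q1=[P1,P2,P3] Q2=[]
t=8-10: P5@Q0 runs 2, rem=11, quantum used, demote→Q1. Q0=[P4] Q1=[P1,P2,P3,P5] Q2=[]
t=10-12: P4@Q0 runs 2, rem=11, I/O yield, promote→Q0. Q0=[P4] Q1=[P1,P2,P3,P5] Q2=[]
t=12-14: P4@Q0 runs 2, rem=9, I/O yield, promote→Q0. Q0=[P4] Q1=[P1,P2,P3,P5] Q2=[]
t=14-16: P4@Q0 runs 2, rem=7, I/O yield, promote→Q0. Q0=[P4] Q1=[P1,P2,P3,P5] Q2=[]
t=16-18: P4@Q0 runs 2, rem=5, I/O yield, promote→Q0. Q0=[P4] Q1=[P1,P2,P3,P5] Q2=[]
t=18-20: P4@Q0 runs 2, rem=3, I/O yield, promote→Q0. Q0=[P4] Q1=[P1,P2,P3,P5] Q2=[]
t=20-22: P4@Q0 runs 2, rem=1, I/O yield, promote→Q0. Q0=[P4] Q1=[P1,P2,P3,P5] Q2=[]
t=22-23: P4@Q0 runs 1, rem=0, completes. Q0=[] Q1=[P1,P2,P3,P5] Q2=[]
t=23-29: P1@Q1 runs 6, rem=5, quantum used, demote→Q2. Q0=[] Q1=[P2,P3,P5] Q2=[P1]
t=29-33: P2@Q1 runs 4, rem=0, completes. Q0=[] Q1=[P3,P5] Q2=[P1]
t=33-36: P3@Q1 runs 3, rem=4, I/O yield, promote→Q0. Q0=[P3] Q1=[P5] Q2=[P1]
t=36-38: P3@Q0 runs 2, rem=2, quantum used, demote→Q1. Q0=[] Q1=[P5,P3] Q2=[P1]
t=38-44: P5@Q1 runs 6, rem=5, quantum used, demote→Q2. Q0=[] Q1=[P3] Q2=[P1,P5]
t=44-46: P3@Q1 runs 2, rem=0, completes. Q0=[] Q1=[] Q2=[P1,P5]
t=46-51: P1@Q2 runs 5, rem=0, completes. Q0=[] Q1=[] Q2=[P5]
t=51-56: P5@Q2 runs 5, rem=0, completes. Q0=[] Q1=[] Q2=[]

Answer: P1(0-2) P2(2-4) P3(4-6) P4(6-8) P5(8-10) P4(10-12) P4(12-14) P4(14-16) P4(16-18) P4(18-20) P4(20-22) P4(22-23) P1(23-29) P2(29-33) P3(33-36) P3(36-38) P5(38-44) P3(44-46) P1(46-51) P5(51-56)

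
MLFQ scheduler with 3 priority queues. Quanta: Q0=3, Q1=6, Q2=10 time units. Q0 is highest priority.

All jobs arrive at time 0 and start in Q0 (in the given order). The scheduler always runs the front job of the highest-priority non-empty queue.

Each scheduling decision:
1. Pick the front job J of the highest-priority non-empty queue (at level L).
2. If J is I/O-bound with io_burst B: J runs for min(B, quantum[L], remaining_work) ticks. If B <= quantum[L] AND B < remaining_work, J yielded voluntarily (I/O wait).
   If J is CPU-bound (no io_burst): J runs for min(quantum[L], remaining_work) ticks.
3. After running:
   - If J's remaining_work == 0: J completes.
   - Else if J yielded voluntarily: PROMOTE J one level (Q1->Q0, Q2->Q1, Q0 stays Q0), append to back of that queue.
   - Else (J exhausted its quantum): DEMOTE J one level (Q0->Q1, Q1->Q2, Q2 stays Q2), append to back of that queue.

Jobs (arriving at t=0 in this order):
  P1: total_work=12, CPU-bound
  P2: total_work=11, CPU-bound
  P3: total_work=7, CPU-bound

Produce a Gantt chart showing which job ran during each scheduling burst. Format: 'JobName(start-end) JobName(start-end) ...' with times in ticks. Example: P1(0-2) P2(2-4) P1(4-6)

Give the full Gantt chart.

Answer: P1(0-3) P2(3-6) P3(6-9) P1(9-15) P2(15-21) P3(21-25) P1(25-28) P2(28-30)

Derivation:
t=0-3: P1@Q0 runs 3, rem=9, quantum used, demote→Q1. Q0=[P2,P3] Q1=[P1] Q2=[]
t=3-6: P2@Q0 runs 3, rem=8, quantum used, demote→Q1. Q0=[P3] Q1=[P1,P2] Q2=[]
t=6-9: P3@Q0 runs 3, rem=4, quantum used, demote→Q1. Q0=[] Q1=[P1,P2,P3] Q2=[]
t=9-15: P1@Q1 runs 6, rem=3, quantum used, demote→Q2. Q0=[] Q1=[P2,P3] Q2=[P1]
t=15-21: P2@Q1 runs 6, rem=2, quantum used, demote→Q2. Q0=[] Q1=[P3] Q2=[P1,P2]
t=21-25: P3@Q1 runs 4, rem=0, completes. Q0=[] Q1=[] Q2=[P1,P2]
t=25-28: P1@Q2 runs 3, rem=0, completes. Q0=[] Q1=[] Q2=[P2]
t=28-30: P2@Q2 runs 2, rem=0, completes. Q0=[] Q1=[] Q2=[]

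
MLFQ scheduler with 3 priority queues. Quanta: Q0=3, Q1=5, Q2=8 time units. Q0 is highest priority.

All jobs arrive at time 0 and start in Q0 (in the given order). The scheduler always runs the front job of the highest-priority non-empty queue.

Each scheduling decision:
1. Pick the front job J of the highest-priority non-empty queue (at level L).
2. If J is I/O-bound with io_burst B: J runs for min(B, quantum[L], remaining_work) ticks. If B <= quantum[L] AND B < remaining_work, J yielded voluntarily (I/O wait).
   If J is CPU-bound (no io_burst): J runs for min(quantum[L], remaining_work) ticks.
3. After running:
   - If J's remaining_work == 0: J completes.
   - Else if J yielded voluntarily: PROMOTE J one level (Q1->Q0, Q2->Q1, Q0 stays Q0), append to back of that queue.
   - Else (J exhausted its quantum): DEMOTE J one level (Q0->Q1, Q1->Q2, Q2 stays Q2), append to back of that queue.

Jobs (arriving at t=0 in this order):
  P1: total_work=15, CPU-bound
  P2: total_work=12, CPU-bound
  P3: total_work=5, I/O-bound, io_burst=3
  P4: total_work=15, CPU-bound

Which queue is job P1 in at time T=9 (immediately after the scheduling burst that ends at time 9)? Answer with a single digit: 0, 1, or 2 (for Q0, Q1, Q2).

t=0-3: P1@Q0 runs 3, rem=12, quantum used, demote→Q1. Q0=[P2,P3,P4] Q1=[P1] Q2=[]
t=3-6: P2@Q0 runs 3, rem=9, quantum used, demote→Q1. Q0=[P3,P4] Q1=[P1,P2] Q2=[]
t=6-9: P3@Q0 runs 3, rem=2, I/O yield, promote→Q0. Q0=[P4,P3] Q1=[P1,P2] Q2=[]
t=9-12: P4@Q0 runs 3, rem=12, quantum used, demote→Q1. Q0=[P3] Q1=[P1,P2,P4] Q2=[]
t=12-14: P3@Q0 runs 2, rem=0, completes. Q0=[] Q1=[P1,P2,P4] Q2=[]
t=14-19: P1@Q1 runs 5, rem=7, quantum used, demote→Q2. Q0=[] Q1=[P2,P4] Q2=[P1]
t=19-24: P2@Q1 runs 5, rem=4, quantum used, demote→Q2. Q0=[] Q1=[P4] Q2=[P1,P2]
t=24-29: P4@Q1 runs 5, rem=7, quantum used, demote→Q2. Q0=[] Q1=[] Q2=[P1,P2,P4]
t=29-36: P1@Q2 runs 7, rem=0, completes. Q0=[] Q1=[] Q2=[P2,P4]
t=36-40: P2@Q2 runs 4, rem=0, completes. Q0=[] Q1=[] Q2=[P4]
t=40-47: P4@Q2 runs 7, rem=0, completes. Q0=[] Q1=[] Q2=[]

Answer: 1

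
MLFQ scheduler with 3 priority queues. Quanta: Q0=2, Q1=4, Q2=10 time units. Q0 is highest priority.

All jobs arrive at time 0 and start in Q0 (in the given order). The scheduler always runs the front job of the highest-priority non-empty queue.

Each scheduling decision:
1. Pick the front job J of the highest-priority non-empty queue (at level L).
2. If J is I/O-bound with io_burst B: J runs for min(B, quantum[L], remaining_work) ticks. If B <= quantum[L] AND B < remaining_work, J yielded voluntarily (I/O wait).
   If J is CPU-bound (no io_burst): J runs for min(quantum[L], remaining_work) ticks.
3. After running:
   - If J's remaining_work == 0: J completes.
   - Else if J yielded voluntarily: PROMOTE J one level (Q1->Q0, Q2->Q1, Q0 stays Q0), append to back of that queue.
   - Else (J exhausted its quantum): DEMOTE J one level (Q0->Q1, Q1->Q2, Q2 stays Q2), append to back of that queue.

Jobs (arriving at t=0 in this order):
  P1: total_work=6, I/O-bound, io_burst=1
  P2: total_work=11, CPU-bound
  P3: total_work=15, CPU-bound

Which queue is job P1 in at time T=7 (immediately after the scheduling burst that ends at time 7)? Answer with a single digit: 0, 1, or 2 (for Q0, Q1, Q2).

t=0-1: P1@Q0 runs 1, rem=5, I/O yield, promote→Q0. Q0=[P2,P3,P1] Q1=[] Q2=[]
t=1-3: P2@Q0 runs 2, rem=9, quantum used, demote→Q1. Q0=[P3,P1] Q1=[P2] Q2=[]
t=3-5: P3@Q0 runs 2, rem=13, quantum used, demote→Q1. Q0=[P1] Q1=[P2,P3] Q2=[]
t=5-6: P1@Q0 runs 1, rem=4, I/O yield, promote→Q0. Q0=[P1] Q1=[P2,P3] Q2=[]
t=6-7: P1@Q0 runs 1, rem=3, I/O yield, promote→Q0. Q0=[P1] Q1=[P2,P3] Q2=[]
t=7-8: P1@Q0 runs 1, rem=2, I/O yield, promote→Q0. Q0=[P1] Q1=[P2,P3] Q2=[]
t=8-9: P1@Q0 runs 1, rem=1, I/O yield, promote→Q0. Q0=[P1] Q1=[P2,P3] Q2=[]
t=9-10: P1@Q0 runs 1, rem=0, completes. Q0=[] Q1=[P2,P3] Q2=[]
t=10-14: P2@Q1 runs 4, rem=5, quantum used, demote→Q2. Q0=[] Q1=[P3] Q2=[P2]
t=14-18: P3@Q1 runs 4, rem=9, quantum used, demote→Q2. Q0=[] Q1=[] Q2=[P2,P3]
t=18-23: P2@Q2 runs 5, rem=0, completes. Q0=[] Q1=[] Q2=[P3]
t=23-32: P3@Q2 runs 9, rem=0, completes. Q0=[] Q1=[] Q2=[]

Answer: 0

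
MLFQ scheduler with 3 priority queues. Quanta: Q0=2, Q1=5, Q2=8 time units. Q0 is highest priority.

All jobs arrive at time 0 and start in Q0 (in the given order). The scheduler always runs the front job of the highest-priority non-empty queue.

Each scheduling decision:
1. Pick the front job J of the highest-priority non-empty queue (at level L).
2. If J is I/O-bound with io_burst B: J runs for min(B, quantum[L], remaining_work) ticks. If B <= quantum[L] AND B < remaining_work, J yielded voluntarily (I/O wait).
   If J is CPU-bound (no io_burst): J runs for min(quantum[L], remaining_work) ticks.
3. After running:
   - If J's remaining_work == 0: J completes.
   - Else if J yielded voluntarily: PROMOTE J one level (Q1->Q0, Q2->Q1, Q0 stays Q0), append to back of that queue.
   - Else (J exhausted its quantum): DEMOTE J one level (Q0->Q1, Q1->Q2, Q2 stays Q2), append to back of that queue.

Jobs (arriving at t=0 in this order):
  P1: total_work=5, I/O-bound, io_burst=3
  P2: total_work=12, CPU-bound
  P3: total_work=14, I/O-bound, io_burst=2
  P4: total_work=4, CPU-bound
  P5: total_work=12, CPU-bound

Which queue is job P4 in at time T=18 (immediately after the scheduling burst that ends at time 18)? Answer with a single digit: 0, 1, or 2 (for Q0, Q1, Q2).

t=0-2: P1@Q0 runs 2, rem=3, quantum used, demote→Q1. Q0=[P2,P3,P4,P5] Q1=[P1] Q2=[]
t=2-4: P2@Q0 runs 2, rem=10, quantum used, demote→Q1. Q0=[P3,P4,P5] Q1=[P1,P2] Q2=[]
t=4-6: P3@Q0 runs 2, rem=12, I/O yield, promote→Q0. Q0=[P4,P5,P3] Q1=[P1,P2] Q2=[]
t=6-8: P4@Q0 runs 2, rem=2, quantum used, demote→Q1. Q0=[P5,P3] Q1=[P1,P2,P4] Q2=[]
t=8-10: P5@Q0 runs 2, rem=10, quantum used, demote→Q1. Q0=[P3] Q1=[P1,P2,P4,P5] Q2=[]
t=10-12: P3@Q0 runs 2, rem=10, I/O yield, promote→Q0. Q0=[P3] Q1=[P1,P2,P4,P5] Q2=[]
t=12-14: P3@Q0 runs 2, rem=8, I/O yield, promote→Q0. Q0=[P3] Q1=[P1,P2,P4,P5] Q2=[]
t=14-16: P3@Q0 runs 2, rem=6, I/O yield, promote→Q0. Q0=[P3] Q1=[P1,P2,P4,P5] Q2=[]
t=16-18: P3@Q0 runs 2, rem=4, I/O yield, promote→Q0. Q0=[P3] Q1=[P1,P2,P4,P5] Q2=[]
t=18-20: P3@Q0 runs 2, rem=2, I/O yield, promote→Q0. Q0=[P3] Q1=[P1,P2,P4,P5] Q2=[]
t=20-22: P3@Q0 runs 2, rem=0, completes. Q0=[] Q1=[P1,P2,P4,P5] Q2=[]
t=22-25: P1@Q1 runs 3, rem=0, completes. Q0=[] Q1=[P2,P4,P5] Q2=[]
t=25-30: P2@Q1 runs 5, rem=5, quantum used, demote→Q2. Q0=[] Q1=[P4,P5] Q2=[P2]
t=30-32: P4@Q1 runs 2, rem=0, completes. Q0=[] Q1=[P5] Q2=[P2]
t=32-37: P5@Q1 runs 5, rem=5, quantum used, demote→Q2. Q0=[] Q1=[] Q2=[P2,P5]
t=37-42: P2@Q2 runs 5, rem=0, completes. Q0=[] Q1=[] Q2=[P5]
t=42-47: P5@Q2 runs 5, rem=0, completes. Q0=[] Q1=[] Q2=[]

Answer: 1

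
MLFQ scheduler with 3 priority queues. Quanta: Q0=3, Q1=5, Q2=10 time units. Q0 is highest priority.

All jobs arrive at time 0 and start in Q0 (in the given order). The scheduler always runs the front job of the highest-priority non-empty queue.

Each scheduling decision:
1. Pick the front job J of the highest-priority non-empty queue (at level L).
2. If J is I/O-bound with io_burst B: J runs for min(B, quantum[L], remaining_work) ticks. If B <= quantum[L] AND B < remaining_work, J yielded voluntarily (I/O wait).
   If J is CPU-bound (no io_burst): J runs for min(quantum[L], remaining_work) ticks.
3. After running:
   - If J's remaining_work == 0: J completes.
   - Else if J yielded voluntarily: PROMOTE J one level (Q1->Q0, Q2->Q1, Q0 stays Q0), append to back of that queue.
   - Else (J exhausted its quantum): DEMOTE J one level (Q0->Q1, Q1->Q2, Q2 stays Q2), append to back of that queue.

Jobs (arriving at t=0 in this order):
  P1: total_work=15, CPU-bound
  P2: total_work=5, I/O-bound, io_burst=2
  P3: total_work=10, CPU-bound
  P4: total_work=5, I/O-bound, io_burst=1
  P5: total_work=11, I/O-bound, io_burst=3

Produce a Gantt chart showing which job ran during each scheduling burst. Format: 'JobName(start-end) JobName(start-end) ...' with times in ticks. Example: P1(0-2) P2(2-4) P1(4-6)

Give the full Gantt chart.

t=0-3: P1@Q0 runs 3, rem=12, quantum used, demote→Q1. Q0=[P2,P3,P4,P5] Q1=[P1] Q2=[]
t=3-5: P2@Q0 runs 2, rem=3, I/O yield, promote→Q0. Q0=[P3,P4,P5,P2] Q1=[P1] Q2=[]
t=5-8: P3@Q0 runs 3, rem=7, quantum used, demote→Q1. Q0=[P4,P5,P2] Q1=[P1,P3] Q2=[]
t=8-9: P4@Q0 runs 1, rem=4, I/O yield, promote→Q0. Q0=[P5,P2,P4] Q1=[P1,P3] Q2=[]
t=9-12: P5@Q0 runs 3, rem=8, I/O yield, promote→Q0. Q0=[P2,P4,P5] Q1=[P1,P3] Q2=[]
t=12-14: P2@Q0 runs 2, rem=1, I/O yield, promote→Q0. Q0=[P4,P5,P2] Q1=[P1,P3] Q2=[]
t=14-15: P4@Q0 runs 1, rem=3, I/O yield, promote→Q0. Q0=[P5,P2,P4] Q1=[P1,P3] Q2=[]
t=15-18: P5@Q0 runs 3, rem=5, I/O yield, promote→Q0. Q0=[P2,P4,P5] Q1=[P1,P3] Q2=[]
t=18-19: P2@Q0 runs 1, rem=0, completes. Q0=[P4,P5] Q1=[P1,P3] Q2=[]
t=19-20: P4@Q0 runs 1, rem=2, I/O yield, promote→Q0. Q0=[P5,P4] Q1=[P1,P3] Q2=[]
t=20-23: P5@Q0 runs 3, rem=2, I/O yield, promote→Q0. Q0=[P4,P5] Q1=[P1,P3] Q2=[]
t=23-24: P4@Q0 runs 1, rem=1, I/O yield, promote→Q0. Q0=[P5,P4] Q1=[P1,P3] Q2=[]
t=24-26: P5@Q0 runs 2, rem=0, completes. Q0=[P4] Q1=[P1,P3] Q2=[]
t=26-27: P4@Q0 runs 1, rem=0, completes. Q0=[] Q1=[P1,P3] Q2=[]
t=27-32: P1@Q1 runs 5, rem=7, quantum used, demote→Q2. Q0=[] Q1=[P3] Q2=[P1]
t=32-37: P3@Q1 runs 5, rem=2, quantum used, demote→Q2. Q0=[] Q1=[] Q2=[P1,P3]
t=37-44: P1@Q2 runs 7, rem=0, completes. Q0=[] Q1=[] Q2=[P3]
t=44-46: P3@Q2 runs 2, rem=0, completes. Q0=[] Q1=[] Q2=[]

Answer: P1(0-3) P2(3-5) P3(5-8) P4(8-9) P5(9-12) P2(12-14) P4(14-15) P5(15-18) P2(18-19) P4(19-20) P5(20-23) P4(23-24) P5(24-26) P4(26-27) P1(27-32) P3(32-37) P1(37-44) P3(44-46)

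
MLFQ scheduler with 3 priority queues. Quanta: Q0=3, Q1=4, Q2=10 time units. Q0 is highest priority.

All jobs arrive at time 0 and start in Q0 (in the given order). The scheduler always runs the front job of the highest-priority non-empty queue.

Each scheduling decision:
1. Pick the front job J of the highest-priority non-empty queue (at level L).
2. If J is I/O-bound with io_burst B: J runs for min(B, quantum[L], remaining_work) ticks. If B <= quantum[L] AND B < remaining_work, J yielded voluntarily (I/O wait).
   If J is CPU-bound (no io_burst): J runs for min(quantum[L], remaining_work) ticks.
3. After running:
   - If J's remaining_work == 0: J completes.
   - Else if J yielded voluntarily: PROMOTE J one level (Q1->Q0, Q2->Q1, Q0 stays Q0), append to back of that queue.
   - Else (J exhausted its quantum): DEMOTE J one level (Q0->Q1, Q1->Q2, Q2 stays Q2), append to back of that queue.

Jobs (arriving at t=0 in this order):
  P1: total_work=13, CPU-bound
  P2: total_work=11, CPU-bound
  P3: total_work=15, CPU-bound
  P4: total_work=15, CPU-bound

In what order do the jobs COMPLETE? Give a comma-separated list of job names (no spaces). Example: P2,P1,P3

t=0-3: P1@Q0 runs 3, rem=10, quantum used, demote→Q1. Q0=[P2,P3,P4] Q1=[P1] Q2=[]
t=3-6: P2@Q0 runs 3, rem=8, quantum used, demote→Q1. Q0=[P3,P4] Q1=[P1,P2] Q2=[]
t=6-9: P3@Q0 runs 3, rem=12, quantum used, demote→Q1. Q0=[P4] Q1=[P1,P2,P3] Q2=[]
t=9-12: P4@Q0 runs 3, rem=12, quantum used, demote→Q1. Q0=[] Q1=[P1,P2,P3,P4] Q2=[]
t=12-16: P1@Q1 runs 4, rem=6, quantum used, demote→Q2. Q0=[] Q1=[P2,P3,P4] Q2=[P1]
t=16-20: P2@Q1 runs 4, rem=4, quantum used, demote→Q2. Q0=[] Q1=[P3,P4] Q2=[P1,P2]
t=20-24: P3@Q1 runs 4, rem=8, quantum used, demote→Q2. Q0=[] Q1=[P4] Q2=[P1,P2,P3]
t=24-28: P4@Q1 runs 4, rem=8, quantum used, demote→Q2. Q0=[] Q1=[] Q2=[P1,P2,P3,P4]
t=28-34: P1@Q2 runs 6, rem=0, completes. Q0=[] Q1=[] Q2=[P2,P3,P4]
t=34-38: P2@Q2 runs 4, rem=0, completes. Q0=[] Q1=[] Q2=[P3,P4]
t=38-46: P3@Q2 runs 8, rem=0, completes. Q0=[] Q1=[] Q2=[P4]
t=46-54: P4@Q2 runs 8, rem=0, completes. Q0=[] Q1=[] Q2=[]

Answer: P1,P2,P3,P4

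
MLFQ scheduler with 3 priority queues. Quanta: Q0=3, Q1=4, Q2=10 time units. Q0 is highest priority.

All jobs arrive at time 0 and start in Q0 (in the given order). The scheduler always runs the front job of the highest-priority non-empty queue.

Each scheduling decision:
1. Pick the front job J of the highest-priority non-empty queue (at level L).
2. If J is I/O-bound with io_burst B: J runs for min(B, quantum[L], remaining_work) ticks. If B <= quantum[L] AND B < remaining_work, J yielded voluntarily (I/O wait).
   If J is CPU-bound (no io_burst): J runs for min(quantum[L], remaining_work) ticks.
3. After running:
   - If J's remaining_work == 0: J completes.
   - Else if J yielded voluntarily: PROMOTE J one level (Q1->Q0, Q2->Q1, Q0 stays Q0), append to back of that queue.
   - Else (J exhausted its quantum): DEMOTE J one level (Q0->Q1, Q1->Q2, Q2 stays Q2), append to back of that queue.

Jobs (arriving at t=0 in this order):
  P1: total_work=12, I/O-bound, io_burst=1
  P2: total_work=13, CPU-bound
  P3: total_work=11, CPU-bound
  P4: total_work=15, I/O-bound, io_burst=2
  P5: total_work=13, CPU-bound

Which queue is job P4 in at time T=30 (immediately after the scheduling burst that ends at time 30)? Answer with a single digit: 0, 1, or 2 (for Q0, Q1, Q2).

Answer: 0

Derivation:
t=0-1: P1@Q0 runs 1, rem=11, I/O yield, promote→Q0. Q0=[P2,P3,P4,P5,P1] Q1=[] Q2=[]
t=1-4: P2@Q0 runs 3, rem=10, quantum used, demote→Q1. Q0=[P3,P4,P5,P1] Q1=[P2] Q2=[]
t=4-7: P3@Q0 runs 3, rem=8, quantum used, demote→Q1. Q0=[P4,P5,P1] Q1=[P2,P3] Q2=[]
t=7-9: P4@Q0 runs 2, rem=13, I/O yield, promote→Q0. Q0=[P5,P1,P4] Q1=[P2,P3] Q2=[]
t=9-12: P5@Q0 runs 3, rem=10, quantum used, demote→Q1. Q0=[P1,P4] Q1=[P2,P3,P5] Q2=[]
t=12-13: P1@Q0 runs 1, rem=10, I/O yield, promote→Q0. Q0=[P4,P1] Q1=[P2,P3,P5] Q2=[]
t=13-15: P4@Q0 runs 2, rem=11, I/O yield, promote→Q0. Q0=[P1,P4] Q1=[P2,P3,P5] Q2=[]
t=15-16: P1@Q0 runs 1, rem=9, I/O yield, promote→Q0. Q0=[P4,P1] Q1=[P2,P3,P5] Q2=[]
t=16-18: P4@Q0 runs 2, rem=9, I/O yield, promote→Q0. Q0=[P1,P4] Q1=[P2,P3,P5] Q2=[]
t=18-19: P1@Q0 runs 1, rem=8, I/O yield, promote→Q0. Q0=[P4,P1] Q1=[P2,P3,P5] Q2=[]
t=19-21: P4@Q0 runs 2, rem=7, I/O yield, promote→Q0. Q0=[P1,P4] Q1=[P2,P3,P5] Q2=[]
t=21-22: P1@Q0 runs 1, rem=7, I/O yield, promote→Q0. Q0=[P4,P1] Q1=[P2,P3,P5] Q2=[]
t=22-24: P4@Q0 runs 2, rem=5, I/O yield, promote→Q0. Q0=[P1,P4] Q1=[P2,P3,P5] Q2=[]
t=24-25: P1@Q0 runs 1, rem=6, I/O yield, promote→Q0. Q0=[P4,P1] Q1=[P2,P3,P5] Q2=[]
t=25-27: P4@Q0 runs 2, rem=3, I/O yield, promote→Q0. Q0=[P1,P4] Q1=[P2,P3,P5] Q2=[]
t=27-28: P1@Q0 runs 1, rem=5, I/O yield, promote→Q0. Q0=[P4,P1] Q1=[P2,P3,P5] Q2=[]
t=28-30: P4@Q0 runs 2, rem=1, I/O yield, promote→Q0. Q0=[P1,P4] Q1=[P2,P3,P5] Q2=[]
t=30-31: P1@Q0 runs 1, rem=4, I/O yield, promote→Q0. Q0=[P4,P1] Q1=[P2,P3,P5] Q2=[]
t=31-32: P4@Q0 runs 1, rem=0, completes. Q0=[P1] Q1=[P2,P3,P5] Q2=[]
t=32-33: P1@Q0 runs 1, rem=3, I/O yield, promote→Q0. Q0=[P1] Q1=[P2,P3,P5] Q2=[]
t=33-34: P1@Q0 runs 1, rem=2, I/O yield, promote→Q0. Q0=[P1] Q1=[P2,P3,P5] Q2=[]
t=34-35: P1@Q0 runs 1, rem=1, I/O yield, promote→Q0. Q0=[P1] Q1=[P2,P3,P5] Q2=[]
t=35-36: P1@Q0 runs 1, rem=0, completes. Q0=[] Q1=[P2,P3,P5] Q2=[]
t=36-40: P2@Q1 runs 4, rem=6, quantum used, demote→Q2. Q0=[] Q1=[P3,P5] Q2=[P2]
t=40-44: P3@Q1 runs 4, rem=4, quantum used, demote→Q2. Q0=[] Q1=[P5] Q2=[P2,P3]
t=44-48: P5@Q1 runs 4, rem=6, quantum used, demote→Q2. Q0=[] Q1=[] Q2=[P2,P3,P5]
t=48-54: P2@Q2 runs 6, rem=0, completes. Q0=[] Q1=[] Q2=[P3,P5]
t=54-58: P3@Q2 runs 4, rem=0, completes. Q0=[] Q1=[] Q2=[P5]
t=58-64: P5@Q2 runs 6, rem=0, completes. Q0=[] Q1=[] Q2=[]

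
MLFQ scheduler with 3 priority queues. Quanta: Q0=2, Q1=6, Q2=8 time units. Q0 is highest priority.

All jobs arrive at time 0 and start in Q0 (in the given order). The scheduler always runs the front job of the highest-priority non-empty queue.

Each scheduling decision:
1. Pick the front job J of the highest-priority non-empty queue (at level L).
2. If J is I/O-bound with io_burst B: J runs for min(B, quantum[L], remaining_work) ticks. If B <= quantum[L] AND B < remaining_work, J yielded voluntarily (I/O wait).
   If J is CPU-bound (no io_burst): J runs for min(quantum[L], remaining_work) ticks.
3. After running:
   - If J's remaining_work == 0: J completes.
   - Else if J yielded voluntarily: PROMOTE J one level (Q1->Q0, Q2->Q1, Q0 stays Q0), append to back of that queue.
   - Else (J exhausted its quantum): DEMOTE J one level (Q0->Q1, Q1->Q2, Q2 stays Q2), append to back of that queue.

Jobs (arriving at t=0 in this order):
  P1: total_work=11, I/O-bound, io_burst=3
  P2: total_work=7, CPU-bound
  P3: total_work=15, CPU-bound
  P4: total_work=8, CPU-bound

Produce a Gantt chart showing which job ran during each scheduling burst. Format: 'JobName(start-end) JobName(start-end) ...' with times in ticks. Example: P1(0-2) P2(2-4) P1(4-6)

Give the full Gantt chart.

t=0-2: P1@Q0 runs 2, rem=9, quantum used, demote→Q1. Q0=[P2,P3,P4] Q1=[P1] Q2=[]
t=2-4: P2@Q0 runs 2, rem=5, quantum used, demote→Q1. Q0=[P3,P4] Q1=[P1,P2] Q2=[]
t=4-6: P3@Q0 runs 2, rem=13, quantum used, demote→Q1. Q0=[P4] Q1=[P1,P2,P3] Q2=[]
t=6-8: P4@Q0 runs 2, rem=6, quantum used, demote→Q1. Q0=[] Q1=[P1,P2,P3,P4] Q2=[]
t=8-11: P1@Q1 runs 3, rem=6, I/O yield, promote→Q0. Q0=[P1] Q1=[P2,P3,P4] Q2=[]
t=11-13: P1@Q0 runs 2, rem=4, quantum used, demote→Q1. Q0=[] Q1=[P2,P3,P4,P1] Q2=[]
t=13-18: P2@Q1 runs 5, rem=0, completes. Q0=[] Q1=[P3,P4,P1] Q2=[]
t=18-24: P3@Q1 runs 6, rem=7, quantum used, demote→Q2. Q0=[] Q1=[P4,P1] Q2=[P3]
t=24-30: P4@Q1 runs 6, rem=0, completes. Q0=[] Q1=[P1] Q2=[P3]
t=30-33: P1@Q1 runs 3, rem=1, I/O yield, promote→Q0. Q0=[P1] Q1=[] Q2=[P3]
t=33-34: P1@Q0 runs 1, rem=0, completes. Q0=[] Q1=[] Q2=[P3]
t=34-41: P3@Q2 runs 7, rem=0, completes. Q0=[] Q1=[] Q2=[]

Answer: P1(0-2) P2(2-4) P3(4-6) P4(6-8) P1(8-11) P1(11-13) P2(13-18) P3(18-24) P4(24-30) P1(30-33) P1(33-34) P3(34-41)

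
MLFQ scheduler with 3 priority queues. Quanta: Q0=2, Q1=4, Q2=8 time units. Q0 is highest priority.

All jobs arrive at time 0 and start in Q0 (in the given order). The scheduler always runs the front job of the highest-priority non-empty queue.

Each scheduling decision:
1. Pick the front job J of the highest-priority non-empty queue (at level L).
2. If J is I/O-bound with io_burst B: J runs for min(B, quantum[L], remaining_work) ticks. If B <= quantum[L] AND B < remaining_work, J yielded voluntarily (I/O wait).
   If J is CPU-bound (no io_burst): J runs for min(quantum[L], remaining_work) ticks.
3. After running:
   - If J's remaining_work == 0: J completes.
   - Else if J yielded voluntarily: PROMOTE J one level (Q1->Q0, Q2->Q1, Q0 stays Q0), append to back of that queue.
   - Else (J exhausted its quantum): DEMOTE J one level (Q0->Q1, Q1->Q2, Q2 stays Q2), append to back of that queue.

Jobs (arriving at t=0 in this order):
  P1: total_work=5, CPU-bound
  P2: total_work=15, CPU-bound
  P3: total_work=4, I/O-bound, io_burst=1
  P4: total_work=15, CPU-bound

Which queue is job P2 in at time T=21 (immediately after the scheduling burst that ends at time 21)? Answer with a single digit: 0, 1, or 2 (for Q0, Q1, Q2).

t=0-2: P1@Q0 runs 2, rem=3, quantum used, demote→Q1. Q0=[P2,P3,P4] Q1=[P1] Q2=[]
t=2-4: P2@Q0 runs 2, rem=13, quantum used, demote→Q1. Q0=[P3,P4] Q1=[P1,P2] Q2=[]
t=4-5: P3@Q0 runs 1, rem=3, I/O yield, promote→Q0. Q0=[P4,P3] Q1=[P1,P2] Q2=[]
t=5-7: P4@Q0 runs 2, rem=13, quantum used, demote→Q1. Q0=[P3] Q1=[P1,P2,P4] Q2=[]
t=7-8: P3@Q0 runs 1, rem=2, I/O yield, promote→Q0. Q0=[P3] Q1=[P1,P2,P4] Q2=[]
t=8-9: P3@Q0 runs 1, rem=1, I/O yield, promote→Q0. Q0=[P3] Q1=[P1,P2,P4] Q2=[]
t=9-10: P3@Q0 runs 1, rem=0, completes. Q0=[] Q1=[P1,P2,P4] Q2=[]
t=10-13: P1@Q1 runs 3, rem=0, completes. Q0=[] Q1=[P2,P4] Q2=[]
t=13-17: P2@Q1 runs 4, rem=9, quantum used, demote→Q2. Q0=[] Q1=[P4] Q2=[P2]
t=17-21: P4@Q1 runs 4, rem=9, quantum used, demote→Q2. Q0=[] Q1=[] Q2=[P2,P4]
t=21-29: P2@Q2 runs 8, rem=1, quantum used, demote→Q2. Q0=[] Q1=[] Q2=[P4,P2]
t=29-37: P4@Q2 runs 8, rem=1, quantum used, demote→Q2. Q0=[] Q1=[] Q2=[P2,P4]
t=37-38: P2@Q2 runs 1, rem=0, completes. Q0=[] Q1=[] Q2=[P4]
t=38-39: P4@Q2 runs 1, rem=0, completes. Q0=[] Q1=[] Q2=[]

Answer: 2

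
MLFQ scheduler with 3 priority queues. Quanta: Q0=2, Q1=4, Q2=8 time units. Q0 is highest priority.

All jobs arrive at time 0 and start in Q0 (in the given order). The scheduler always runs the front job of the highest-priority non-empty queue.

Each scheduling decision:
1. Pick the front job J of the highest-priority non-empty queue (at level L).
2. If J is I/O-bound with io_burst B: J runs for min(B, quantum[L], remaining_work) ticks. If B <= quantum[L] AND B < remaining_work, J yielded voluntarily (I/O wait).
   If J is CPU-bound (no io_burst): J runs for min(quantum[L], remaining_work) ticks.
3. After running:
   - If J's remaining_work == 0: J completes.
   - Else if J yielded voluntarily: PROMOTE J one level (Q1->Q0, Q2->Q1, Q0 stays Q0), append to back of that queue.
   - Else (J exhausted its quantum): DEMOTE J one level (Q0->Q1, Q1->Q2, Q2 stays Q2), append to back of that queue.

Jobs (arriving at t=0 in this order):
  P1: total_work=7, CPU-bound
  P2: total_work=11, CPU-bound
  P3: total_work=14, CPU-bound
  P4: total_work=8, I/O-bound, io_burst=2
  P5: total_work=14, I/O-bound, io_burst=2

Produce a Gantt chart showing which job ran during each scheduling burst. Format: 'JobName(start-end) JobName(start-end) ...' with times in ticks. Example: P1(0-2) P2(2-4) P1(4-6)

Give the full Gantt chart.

Answer: P1(0-2) P2(2-4) P3(4-6) P4(6-8) P5(8-10) P4(10-12) P5(12-14) P4(14-16) P5(16-18) P4(18-20) P5(20-22) P5(22-24) P5(24-26) P5(26-28) P1(28-32) P2(32-36) P3(36-40) P1(40-41) P2(41-46) P3(46-54)

Derivation:
t=0-2: P1@Q0 runs 2, rem=5, quantum used, demote→Q1. Q0=[P2,P3,P4,P5] Q1=[P1] Q2=[]
t=2-4: P2@Q0 runs 2, rem=9, quantum used, demote→Q1. Q0=[P3,P4,P5] Q1=[P1,P2] Q2=[]
t=4-6: P3@Q0 runs 2, rem=12, quantum used, demote→Q1. Q0=[P4,P5] Q1=[P1,P2,P3] Q2=[]
t=6-8: P4@Q0 runs 2, rem=6, I/O yield, promote→Q0. Q0=[P5,P4] Q1=[P1,P2,P3] Q2=[]
t=8-10: P5@Q0 runs 2, rem=12, I/O yield, promote→Q0. Q0=[P4,P5] Q1=[P1,P2,P3] Q2=[]
t=10-12: P4@Q0 runs 2, rem=4, I/O yield, promote→Q0. Q0=[P5,P4] Q1=[P1,P2,P3] Q2=[]
t=12-14: P5@Q0 runs 2, rem=10, I/O yield, promote→Q0. Q0=[P4,P5] Q1=[P1,P2,P3] Q2=[]
t=14-16: P4@Q0 runs 2, rem=2, I/O yield, promote→Q0. Q0=[P5,P4] Q1=[P1,P2,P3] Q2=[]
t=16-18: P5@Q0 runs 2, rem=8, I/O yield, promote→Q0. Q0=[P4,P5] Q1=[P1,P2,P3] Q2=[]
t=18-20: P4@Q0 runs 2, rem=0, completes. Q0=[P5] Q1=[P1,P2,P3] Q2=[]
t=20-22: P5@Q0 runs 2, rem=6, I/O yield, promote→Q0. Q0=[P5] Q1=[P1,P2,P3] Q2=[]
t=22-24: P5@Q0 runs 2, rem=4, I/O yield, promote→Q0. Q0=[P5] Q1=[P1,P2,P3] Q2=[]
t=24-26: P5@Q0 runs 2, rem=2, I/O yield, promote→Q0. Q0=[P5] Q1=[P1,P2,P3] Q2=[]
t=26-28: P5@Q0 runs 2, rem=0, completes. Q0=[] Q1=[P1,P2,P3] Q2=[]
t=28-32: P1@Q1 runs 4, rem=1, quantum used, demote→Q2. Q0=[] Q1=[P2,P3] Q2=[P1]
t=32-36: P2@Q1 runs 4, rem=5, quantum used, demote→Q2. Q0=[] Q1=[P3] Q2=[P1,P2]
t=36-40: P3@Q1 runs 4, rem=8, quantum used, demote→Q2. Q0=[] Q1=[] Q2=[P1,P2,P3]
t=40-41: P1@Q2 runs 1, rem=0, completes. Q0=[] Q1=[] Q2=[P2,P3]
t=41-46: P2@Q2 runs 5, rem=0, completes. Q0=[] Q1=[] Q2=[P3]
t=46-54: P3@Q2 runs 8, rem=0, completes. Q0=[] Q1=[] Q2=[]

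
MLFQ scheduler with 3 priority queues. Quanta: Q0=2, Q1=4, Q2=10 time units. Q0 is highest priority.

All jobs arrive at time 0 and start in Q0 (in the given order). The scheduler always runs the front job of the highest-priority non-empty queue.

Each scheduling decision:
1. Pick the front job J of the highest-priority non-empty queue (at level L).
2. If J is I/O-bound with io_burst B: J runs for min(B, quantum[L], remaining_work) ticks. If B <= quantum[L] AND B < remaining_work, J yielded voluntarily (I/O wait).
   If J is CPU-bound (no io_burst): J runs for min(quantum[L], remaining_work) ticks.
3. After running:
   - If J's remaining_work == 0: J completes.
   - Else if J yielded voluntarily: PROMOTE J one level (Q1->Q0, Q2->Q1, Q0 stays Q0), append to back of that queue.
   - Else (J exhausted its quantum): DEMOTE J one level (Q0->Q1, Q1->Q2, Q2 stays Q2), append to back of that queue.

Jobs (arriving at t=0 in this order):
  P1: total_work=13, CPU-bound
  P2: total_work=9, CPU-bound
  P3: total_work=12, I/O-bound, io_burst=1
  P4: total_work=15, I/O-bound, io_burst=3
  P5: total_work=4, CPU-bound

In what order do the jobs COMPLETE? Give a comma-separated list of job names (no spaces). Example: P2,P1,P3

Answer: P3,P5,P4,P1,P2

Derivation:
t=0-2: P1@Q0 runs 2, rem=11, quantum used, demote→Q1. Q0=[P2,P3,P4,P5] Q1=[P1] Q2=[]
t=2-4: P2@Q0 runs 2, rem=7, quantum used, demote→Q1. Q0=[P3,P4,P5] Q1=[P1,P2] Q2=[]
t=4-5: P3@Q0 runs 1, rem=11, I/O yield, promote→Q0. Q0=[P4,P5,P3] Q1=[P1,P2] Q2=[]
t=5-7: P4@Q0 runs 2, rem=13, quantum used, demote→Q1. Q0=[P5,P3] Q1=[P1,P2,P4] Q2=[]
t=7-9: P5@Q0 runs 2, rem=2, quantum used, demote→Q1. Q0=[P3] Q1=[P1,P2,P4,P5] Q2=[]
t=9-10: P3@Q0 runs 1, rem=10, I/O yield, promote→Q0. Q0=[P3] Q1=[P1,P2,P4,P5] Q2=[]
t=10-11: P3@Q0 runs 1, rem=9, I/O yield, promote→Q0. Q0=[P3] Q1=[P1,P2,P4,P5] Q2=[]
t=11-12: P3@Q0 runs 1, rem=8, I/O yield, promote→Q0. Q0=[P3] Q1=[P1,P2,P4,P5] Q2=[]
t=12-13: P3@Q0 runs 1, rem=7, I/O yield, promote→Q0. Q0=[P3] Q1=[P1,P2,P4,P5] Q2=[]
t=13-14: P3@Q0 runs 1, rem=6, I/O yield, promote→Q0. Q0=[P3] Q1=[P1,P2,P4,P5] Q2=[]
t=14-15: P3@Q0 runs 1, rem=5, I/O yield, promote→Q0. Q0=[P3] Q1=[P1,P2,P4,P5] Q2=[]
t=15-16: P3@Q0 runs 1, rem=4, I/O yield, promote→Q0. Q0=[P3] Q1=[P1,P2,P4,P5] Q2=[]
t=16-17: P3@Q0 runs 1, rem=3, I/O yield, promote→Q0. Q0=[P3] Q1=[P1,P2,P4,P5] Q2=[]
t=17-18: P3@Q0 runs 1, rem=2, I/O yield, promote→Q0. Q0=[P3] Q1=[P1,P2,P4,P5] Q2=[]
t=18-19: P3@Q0 runs 1, rem=1, I/O yield, promote→Q0. Q0=[P3] Q1=[P1,P2,P4,P5] Q2=[]
t=19-20: P3@Q0 runs 1, rem=0, completes. Q0=[] Q1=[P1,P2,P4,P5] Q2=[]
t=20-24: P1@Q1 runs 4, rem=7, quantum used, demote→Q2. Q0=[] Q1=[P2,P4,P5] Q2=[P1]
t=24-28: P2@Q1 runs 4, rem=3, quantum used, demote→Q2. Q0=[] Q1=[P4,P5] Q2=[P1,P2]
t=28-31: P4@Q1 runs 3, rem=10, I/O yield, promote→Q0. Q0=[P4] Q1=[P5] Q2=[P1,P2]
t=31-33: P4@Q0 runs 2, rem=8, quantum used, demote→Q1. Q0=[] Q1=[P5,P4] Q2=[P1,P2]
t=33-35: P5@Q1 runs 2, rem=0, completes. Q0=[] Q1=[P4] Q2=[P1,P2]
t=35-38: P4@Q1 runs 3, rem=5, I/O yield, promote→Q0. Q0=[P4] Q1=[] Q2=[P1,P2]
t=38-40: P4@Q0 runs 2, rem=3, quantum used, demote→Q1. Q0=[] Q1=[P4] Q2=[P1,P2]
t=40-43: P4@Q1 runs 3, rem=0, completes. Q0=[] Q1=[] Q2=[P1,P2]
t=43-50: P1@Q2 runs 7, rem=0, completes. Q0=[] Q1=[] Q2=[P2]
t=50-53: P2@Q2 runs 3, rem=0, completes. Q0=[] Q1=[] Q2=[]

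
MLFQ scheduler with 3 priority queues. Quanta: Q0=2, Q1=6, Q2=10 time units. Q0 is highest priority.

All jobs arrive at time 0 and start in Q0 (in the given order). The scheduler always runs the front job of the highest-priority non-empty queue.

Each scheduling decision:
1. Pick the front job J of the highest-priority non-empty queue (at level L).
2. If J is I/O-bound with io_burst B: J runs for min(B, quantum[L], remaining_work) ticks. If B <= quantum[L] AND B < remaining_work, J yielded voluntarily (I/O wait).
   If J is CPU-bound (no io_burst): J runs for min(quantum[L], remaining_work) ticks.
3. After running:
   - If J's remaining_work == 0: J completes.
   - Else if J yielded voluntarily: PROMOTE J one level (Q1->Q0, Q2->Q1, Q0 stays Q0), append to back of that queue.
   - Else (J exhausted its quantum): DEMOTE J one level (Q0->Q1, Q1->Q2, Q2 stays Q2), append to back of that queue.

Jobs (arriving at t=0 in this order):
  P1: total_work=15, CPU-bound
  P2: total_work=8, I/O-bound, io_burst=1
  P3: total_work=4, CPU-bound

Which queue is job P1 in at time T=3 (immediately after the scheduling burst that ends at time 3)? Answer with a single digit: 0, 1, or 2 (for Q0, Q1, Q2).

t=0-2: P1@Q0 runs 2, rem=13, quantum used, demote→Q1. Q0=[P2,P3] Q1=[P1] Q2=[]
t=2-3: P2@Q0 runs 1, rem=7, I/O yield, promote→Q0. Q0=[P3,P2] Q1=[P1] Q2=[]
t=3-5: P3@Q0 runs 2, rem=2, quantum used, demote→Q1. Q0=[P2] Q1=[P1,P3] Q2=[]
t=5-6: P2@Q0 runs 1, rem=6, I/O yield, promote→Q0. Q0=[P2] Q1=[P1,P3] Q2=[]
t=6-7: P2@Q0 runs 1, rem=5, I/O yield, promote→Q0. Q0=[P2] Q1=[P1,P3] Q2=[]
t=7-8: P2@Q0 runs 1, rem=4, I/O yield, promote→Q0. Q0=[P2] Q1=[P1,P3] Q2=[]
t=8-9: P2@Q0 runs 1, rem=3, I/O yield, promote→Q0. Q0=[P2] Q1=[P1,P3] Q2=[]
t=9-10: P2@Q0 runs 1, rem=2, I/O yield, promote→Q0. Q0=[P2] Q1=[P1,P3] Q2=[]
t=10-11: P2@Q0 runs 1, rem=1, I/O yield, promote→Q0. Q0=[P2] Q1=[P1,P3] Q2=[]
t=11-12: P2@Q0 runs 1, rem=0, completes. Q0=[] Q1=[P1,P3] Q2=[]
t=12-18: P1@Q1 runs 6, rem=7, quantum used, demote→Q2. Q0=[] Q1=[P3] Q2=[P1]
t=18-20: P3@Q1 runs 2, rem=0, completes. Q0=[] Q1=[] Q2=[P1]
t=20-27: P1@Q2 runs 7, rem=0, completes. Q0=[] Q1=[] Q2=[]

Answer: 1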